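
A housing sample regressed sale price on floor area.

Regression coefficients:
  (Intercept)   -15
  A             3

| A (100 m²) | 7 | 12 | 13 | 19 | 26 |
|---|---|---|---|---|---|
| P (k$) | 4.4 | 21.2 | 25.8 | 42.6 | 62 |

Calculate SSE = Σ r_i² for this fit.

A=7: P̂ = -15 + 3·7 = 6; r = 4.4 − 6 = -1.6
A=12: P̂ = -15 + 3·12 = 21; r = 21.2 − 21 = 0.2
A=13: P̂ = -15 + 3·13 = 24; r = 25.8 − 24 = 1.8
A=19: P̂ = -15 + 3·19 = 42; r = 42.6 − 42 = 0.6
A=26: P̂ = -15 + 3·26 = 63; r = 62 − 63 = -1
SSE = 2.56 + 0.04 + 3.24 + 0.36 + 1 = 7.2

SSE = 7.2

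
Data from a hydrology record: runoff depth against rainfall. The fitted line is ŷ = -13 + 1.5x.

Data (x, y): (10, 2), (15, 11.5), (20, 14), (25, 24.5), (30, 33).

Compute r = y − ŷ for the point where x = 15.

r = 2

ŷ = -13 + 1.5·15 = 9.5
r = 11.5 − 9.5 = 2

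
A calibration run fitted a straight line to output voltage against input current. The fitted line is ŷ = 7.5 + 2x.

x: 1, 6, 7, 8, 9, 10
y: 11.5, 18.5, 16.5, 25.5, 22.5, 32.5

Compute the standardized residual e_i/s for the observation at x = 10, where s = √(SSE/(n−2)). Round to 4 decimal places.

x=1: ŷ = 7.5 + 2·1 = 9.5; e = 11.5 − 9.5 = 2
x=6: ŷ = 7.5 + 2·6 = 19.5; e = 18.5 − 19.5 = -1
x=7: ŷ = 7.5 + 2·7 = 21.5; e = 16.5 − 21.5 = -5
x=8: ŷ = 7.5 + 2·8 = 23.5; e = 25.5 − 23.5 = 2
x=9: ŷ = 7.5 + 2·9 = 25.5; e = 22.5 − 25.5 = -3
x=10: ŷ = 7.5 + 2·10 = 27.5; e = 32.5 − 27.5 = 5
SSE = 4 + 1 + 25 + 4 + 9 + 25 = 68
s = √(68/4) = 4.12311
e/s = 5 / 4.12311 = 1.2127

1.2127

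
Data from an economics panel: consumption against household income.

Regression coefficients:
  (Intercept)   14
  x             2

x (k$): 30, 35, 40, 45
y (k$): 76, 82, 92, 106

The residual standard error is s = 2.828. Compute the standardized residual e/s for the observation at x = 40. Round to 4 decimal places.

-0.7072

ŷ = 14 + 2·40 = 94
e = 92 − 94 = -2
e/s = -2 / 2.828 = -0.7072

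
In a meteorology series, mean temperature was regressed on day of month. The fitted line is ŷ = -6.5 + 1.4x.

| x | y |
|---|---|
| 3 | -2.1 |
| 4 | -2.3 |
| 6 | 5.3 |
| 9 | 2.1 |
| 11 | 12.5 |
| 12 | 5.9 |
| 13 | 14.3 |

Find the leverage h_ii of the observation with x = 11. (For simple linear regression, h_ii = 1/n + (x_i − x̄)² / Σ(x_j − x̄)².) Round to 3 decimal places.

h = 0.220

x̄ = (3 + 4 + 6 + 9 + 11 + 12 + 13)/7 = 8.28571
Σ(x − x̄)² = 27.9388 + 18.3673 + 5.22449 + 0.510204 + 7.36735 + 13.7959 + 22.2245 = 95.4286
h = 1/7 + (2.71429)²/95.4286 = 0.142857 + 0.0772027 = 0.220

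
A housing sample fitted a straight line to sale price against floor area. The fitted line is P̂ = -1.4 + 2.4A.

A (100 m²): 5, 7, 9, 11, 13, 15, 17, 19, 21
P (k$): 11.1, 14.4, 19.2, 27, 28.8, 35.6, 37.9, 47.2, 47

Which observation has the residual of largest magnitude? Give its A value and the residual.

A = 19, r = 3

A=5: P̂ = -1.4 + 2.4·5 = 10.6; r = 11.1 − 10.6 = 0.5
A=7: P̂ = -1.4 + 2.4·7 = 15.4; r = 14.4 − 15.4 = -1
A=9: P̂ = -1.4 + 2.4·9 = 20.2; r = 19.2 − 20.2 = -1
A=11: P̂ = -1.4 + 2.4·11 = 25; r = 27 − 25 = 2
A=13: P̂ = -1.4 + 2.4·13 = 29.8; r = 28.8 − 29.8 = -1
A=15: P̂ = -1.4 + 2.4·15 = 34.6; r = 35.6 − 34.6 = 1
A=17: P̂ = -1.4 + 2.4·17 = 39.4; r = 37.9 − 39.4 = -1.5
A=19: P̂ = -1.4 + 2.4·19 = 44.2; r = 47.2 − 44.2 = 3
A=21: P̂ = -1.4 + 2.4·21 = 49; r = 47 − 49 = -2
Largest |r| is 3 at A = 19, residual 3.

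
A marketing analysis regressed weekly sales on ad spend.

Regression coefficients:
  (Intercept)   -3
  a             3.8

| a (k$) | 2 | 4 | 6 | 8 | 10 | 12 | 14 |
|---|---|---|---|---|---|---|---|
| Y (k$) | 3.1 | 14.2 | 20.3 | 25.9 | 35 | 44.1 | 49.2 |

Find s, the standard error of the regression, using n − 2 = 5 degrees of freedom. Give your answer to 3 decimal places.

a=2: ŷ = -3 + 3.8·2 = 4.6; e = 3.1 − 4.6 = -1.5
a=4: ŷ = -3 + 3.8·4 = 12.2; e = 14.2 − 12.2 = 2
a=6: ŷ = -3 + 3.8·6 = 19.8; e = 20.3 − 19.8 = 0.5
a=8: ŷ = -3 + 3.8·8 = 27.4; e = 25.9 − 27.4 = -1.5
a=10: ŷ = -3 + 3.8·10 = 35; e = 35 − 35 = 0
a=12: ŷ = -3 + 3.8·12 = 42.6; e = 44.1 − 42.6 = 1.5
a=14: ŷ = -3 + 3.8·14 = 50.2; e = 49.2 − 50.2 = -1
SSE = 2.25 + 4 + 0.25 + 2.25 + 0 + 2.25 + 1 = 12
s = √(12/5) = √2.4 ≈ 1.549

s = 1.549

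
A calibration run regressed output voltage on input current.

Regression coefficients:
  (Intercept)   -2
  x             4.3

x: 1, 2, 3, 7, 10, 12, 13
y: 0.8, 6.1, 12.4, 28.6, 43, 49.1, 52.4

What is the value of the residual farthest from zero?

e = 2

x=1: ŷ = -2 + 4.3·1 = 2.3; e = 0.8 − 2.3 = -1.5
x=2: ŷ = -2 + 4.3·2 = 6.6; e = 6.1 − 6.6 = -0.5
x=3: ŷ = -2 + 4.3·3 = 10.9; e = 12.4 − 10.9 = 1.5
x=7: ŷ = -2 + 4.3·7 = 28.1; e = 28.6 − 28.1 = 0.5
x=10: ŷ = -2 + 4.3·10 = 41; e = 43 − 41 = 2
x=12: ŷ = -2 + 4.3·12 = 49.6; e = 49.1 − 49.6 = -0.5
x=13: ŷ = -2 + 4.3·13 = 53.9; e = 52.4 − 53.9 = -1.5
Largest |e| is 2 at x = 10, residual 2.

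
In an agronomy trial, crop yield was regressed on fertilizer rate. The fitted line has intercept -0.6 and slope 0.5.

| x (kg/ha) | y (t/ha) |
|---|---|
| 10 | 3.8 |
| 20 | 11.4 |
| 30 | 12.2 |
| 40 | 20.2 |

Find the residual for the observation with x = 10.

e = -0.6

ŷ = -0.6 + 0.5·10 = 4.4
e = 3.8 − 4.4 = -0.6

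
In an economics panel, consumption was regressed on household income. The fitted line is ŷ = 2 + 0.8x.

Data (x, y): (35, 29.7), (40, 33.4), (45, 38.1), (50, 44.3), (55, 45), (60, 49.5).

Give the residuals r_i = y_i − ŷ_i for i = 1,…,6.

-0.3, -0.6, 0.1, 2.3, -1, -0.5

x=35: ŷ = 2 + 0.8·35 = 30; r = 29.7 − 30 = -0.3
x=40: ŷ = 2 + 0.8·40 = 34; r = 33.4 − 34 = -0.6
x=45: ŷ = 2 + 0.8·45 = 38; r = 38.1 − 38 = 0.1
x=50: ŷ = 2 + 0.8·50 = 42; r = 44.3 − 42 = 2.3
x=55: ŷ = 2 + 0.8·55 = 46; r = 45 − 46 = -1
x=60: ŷ = 2 + 0.8·60 = 50; r = 49.5 − 50 = -0.5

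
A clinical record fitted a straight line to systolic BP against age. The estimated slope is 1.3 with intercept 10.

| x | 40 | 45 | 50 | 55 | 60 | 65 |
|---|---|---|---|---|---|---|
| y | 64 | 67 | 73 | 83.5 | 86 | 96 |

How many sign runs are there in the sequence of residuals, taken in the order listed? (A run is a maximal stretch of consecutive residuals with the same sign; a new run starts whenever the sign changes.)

x=40: ŷ = 10 + 1.3·40 = 62; e = 64 − 62 = 2
x=45: ŷ = 10 + 1.3·45 = 68.5; e = 67 − 68.5 = -1.5
x=50: ŷ = 10 + 1.3·50 = 75; e = 73 − 75 = -2
x=55: ŷ = 10 + 1.3·55 = 81.5; e = 83.5 − 81.5 = 2
x=60: ŷ = 10 + 1.3·60 = 88; e = 86 − 88 = -2
x=65: ŷ = 10 + 1.3·65 = 94.5; e = 96 − 94.5 = 1.5
Signs: + − − + − +
Runs: +×1, −×2, +×1, −×1, +×1 → 5

5 runs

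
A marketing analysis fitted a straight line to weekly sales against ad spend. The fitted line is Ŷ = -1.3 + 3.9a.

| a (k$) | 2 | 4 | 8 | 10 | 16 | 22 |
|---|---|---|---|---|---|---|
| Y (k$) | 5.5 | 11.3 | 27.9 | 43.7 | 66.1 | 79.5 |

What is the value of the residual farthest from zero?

a=2: Ŷ = -1.3 + 3.9·2 = 6.5; e = 5.5 − 6.5 = -1
a=4: Ŷ = -1.3 + 3.9·4 = 14.3; e = 11.3 − 14.3 = -3
a=8: Ŷ = -1.3 + 3.9·8 = 29.9; e = 27.9 − 29.9 = -2
a=10: Ŷ = -1.3 + 3.9·10 = 37.7; e = 43.7 − 37.7 = 6
a=16: Ŷ = -1.3 + 3.9·16 = 61.1; e = 66.1 − 61.1 = 5
a=22: Ŷ = -1.3 + 3.9·22 = 84.5; e = 79.5 − 84.5 = -5
Largest |e| is 6 at a = 10, residual 6.

e = 6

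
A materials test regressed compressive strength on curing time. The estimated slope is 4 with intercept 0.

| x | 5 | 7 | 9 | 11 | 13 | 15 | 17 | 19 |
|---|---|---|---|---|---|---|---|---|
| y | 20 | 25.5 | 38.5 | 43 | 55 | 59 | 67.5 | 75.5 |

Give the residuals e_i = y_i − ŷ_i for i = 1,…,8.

0, -2.5, 2.5, -1, 3, -1, -0.5, -0.5

x=5: ŷ = 4·5 = 20; e = 20 − 20 = 0
x=7: ŷ = 4·7 = 28; e = 25.5 − 28 = -2.5
x=9: ŷ = 4·9 = 36; e = 38.5 − 36 = 2.5
x=11: ŷ = 4·11 = 44; e = 43 − 44 = -1
x=13: ŷ = 4·13 = 52; e = 55 − 52 = 3
x=15: ŷ = 4·15 = 60; e = 59 − 60 = -1
x=17: ŷ = 4·17 = 68; e = 67.5 − 68 = -0.5
x=19: ŷ = 4·19 = 76; e = 75.5 − 76 = -0.5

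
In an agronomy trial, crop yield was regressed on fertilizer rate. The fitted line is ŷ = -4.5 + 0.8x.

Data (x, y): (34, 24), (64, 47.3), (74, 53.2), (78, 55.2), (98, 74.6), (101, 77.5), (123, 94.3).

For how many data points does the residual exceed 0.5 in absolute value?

6

x=34: ŷ = -4.5 + 0.8·34 = 22.7; r = 24 − 22.7 = 1.3
x=64: ŷ = -4.5 + 0.8·64 = 46.7; r = 47.3 − 46.7 = 0.6
x=74: ŷ = -4.5 + 0.8·74 = 54.7; r = 53.2 − 54.7 = -1.5
x=78: ŷ = -4.5 + 0.8·78 = 57.9; r = 55.2 − 57.9 = -2.7
x=98: ŷ = -4.5 + 0.8·98 = 73.9; r = 74.6 − 73.9 = 0.7
x=101: ŷ = -4.5 + 0.8·101 = 76.3; r = 77.5 − 76.3 = 1.2
x=123: ŷ = -4.5 + 0.8·123 = 93.9; r = 94.3 − 93.9 = 0.4
|r| > 0.5: x=34 (|r|=1.3), x=64 (|r|=0.6), x=74 (|r|=1.5), x=78 (|r|=2.7), x=98 (|r|=0.7), x=101 (|r|=1.2) → 6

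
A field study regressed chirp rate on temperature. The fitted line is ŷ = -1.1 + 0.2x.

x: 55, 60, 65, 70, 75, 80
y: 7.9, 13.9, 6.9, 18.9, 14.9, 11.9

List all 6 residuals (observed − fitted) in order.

-2, 3, -5, 6, 1, -3

x=55: ŷ = -1.1 + 0.2·55 = 9.9; e = 7.9 − 9.9 = -2
x=60: ŷ = -1.1 + 0.2·60 = 10.9; e = 13.9 − 10.9 = 3
x=65: ŷ = -1.1 + 0.2·65 = 11.9; e = 6.9 − 11.9 = -5
x=70: ŷ = -1.1 + 0.2·70 = 12.9; e = 18.9 − 12.9 = 6
x=75: ŷ = -1.1 + 0.2·75 = 13.9; e = 14.9 − 13.9 = 1
x=80: ŷ = -1.1 + 0.2·80 = 14.9; e = 11.9 − 14.9 = -3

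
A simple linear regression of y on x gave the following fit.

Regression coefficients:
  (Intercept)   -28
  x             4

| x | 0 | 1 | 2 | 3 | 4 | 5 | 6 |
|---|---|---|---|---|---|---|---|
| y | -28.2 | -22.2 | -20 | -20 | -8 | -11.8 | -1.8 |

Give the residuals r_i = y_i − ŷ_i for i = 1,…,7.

-0.2, 1.8, 0, -4, 4, -3.8, 2.2

x=0: ŷ = -28 + 4·0 = -28; r = -28.2 − (-28) = -0.2
x=1: ŷ = -28 + 4·1 = -24; r = -22.2 − (-24) = 1.8
x=2: ŷ = -28 + 4·2 = -20; r = -20 − (-20) = 0
x=3: ŷ = -28 + 4·3 = -16; r = -20 − (-16) = -4
x=4: ŷ = -28 + 4·4 = -12; r = -8 − (-12) = 4
x=5: ŷ = -28 + 4·5 = -8; r = -11.8 − (-8) = -3.8
x=6: ŷ = -28 + 4·6 = -4; r = -1.8 − (-4) = 2.2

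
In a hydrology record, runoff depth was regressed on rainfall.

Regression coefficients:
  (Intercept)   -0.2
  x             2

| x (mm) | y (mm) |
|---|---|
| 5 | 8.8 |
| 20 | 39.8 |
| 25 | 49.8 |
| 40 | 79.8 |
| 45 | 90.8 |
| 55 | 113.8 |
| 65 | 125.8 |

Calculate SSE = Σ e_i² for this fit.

x=5: ŷ = -0.2 + 2·5 = 9.8; e = 8.8 − 9.8 = -1
x=20: ŷ = -0.2 + 2·20 = 39.8; e = 39.8 − 39.8 = 0
x=25: ŷ = -0.2 + 2·25 = 49.8; e = 49.8 − 49.8 = 0
x=40: ŷ = -0.2 + 2·40 = 79.8; e = 79.8 − 79.8 = 0
x=45: ŷ = -0.2 + 2·45 = 89.8; e = 90.8 − 89.8 = 1
x=55: ŷ = -0.2 + 2·55 = 109.8; e = 113.8 − 109.8 = 4
x=65: ŷ = -0.2 + 2·65 = 129.8; e = 125.8 − 129.8 = -4
SSE = 1 + 0 + 0 + 0 + 1 + 16 + 16 = 34

SSE = 34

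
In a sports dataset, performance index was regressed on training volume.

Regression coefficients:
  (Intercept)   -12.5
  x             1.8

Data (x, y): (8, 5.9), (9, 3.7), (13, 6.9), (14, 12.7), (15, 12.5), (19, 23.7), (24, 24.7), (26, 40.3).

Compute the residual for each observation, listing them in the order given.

4, 0, -4, 0, -2, 2, -6, 6

x=8: ŷ = -12.5 + 1.8·8 = 1.9; r = 5.9 − 1.9 = 4
x=9: ŷ = -12.5 + 1.8·9 = 3.7; r = 3.7 − 3.7 = 0
x=13: ŷ = -12.5 + 1.8·13 = 10.9; r = 6.9 − 10.9 = -4
x=14: ŷ = -12.5 + 1.8·14 = 12.7; r = 12.7 − 12.7 = 0
x=15: ŷ = -12.5 + 1.8·15 = 14.5; r = 12.5 − 14.5 = -2
x=19: ŷ = -12.5 + 1.8·19 = 21.7; r = 23.7 − 21.7 = 2
x=24: ŷ = -12.5 + 1.8·24 = 30.7; r = 24.7 − 30.7 = -6
x=26: ŷ = -12.5 + 1.8·26 = 34.3; r = 40.3 − 34.3 = 6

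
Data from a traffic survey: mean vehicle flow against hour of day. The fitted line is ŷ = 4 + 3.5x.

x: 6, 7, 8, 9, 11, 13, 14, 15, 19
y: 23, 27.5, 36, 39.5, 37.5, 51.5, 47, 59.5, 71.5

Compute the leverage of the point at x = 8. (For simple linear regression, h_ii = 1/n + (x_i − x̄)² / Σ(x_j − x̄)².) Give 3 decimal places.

h = 0.187

x̄ = (6 + 7 + 8 + 9 + 11 + 13 + 14 + 15 + 19)/9 = 11.3333
Σ(x − x̄)² = 28.4444 + 18.7778 + 11.1111 + 5.44444 + 0.111111 + 2.77778 + 7.11111 + 13.4444 + 58.7778 = 146
h = 1/9 + (-3.33333)²/146 = 0.111111 + 0.0761035 = 0.187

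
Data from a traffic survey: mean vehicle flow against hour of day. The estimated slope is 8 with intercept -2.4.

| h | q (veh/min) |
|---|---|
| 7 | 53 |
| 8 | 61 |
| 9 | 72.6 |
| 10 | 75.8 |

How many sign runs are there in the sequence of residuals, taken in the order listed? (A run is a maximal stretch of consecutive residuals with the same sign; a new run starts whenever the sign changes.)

h=7: ŷ = -2.4 + 8·7 = 53.6; r = 53 − 53.6 = -0.6
h=8: ŷ = -2.4 + 8·8 = 61.6; r = 61 − 61.6 = -0.6
h=9: ŷ = -2.4 + 8·9 = 69.6; r = 72.6 − 69.6 = 3
h=10: ŷ = -2.4 + 8·10 = 77.6; r = 75.8 − 77.6 = -1.8
Signs: − − + −
Runs: −×2, +×1, −×1 → 3

3 runs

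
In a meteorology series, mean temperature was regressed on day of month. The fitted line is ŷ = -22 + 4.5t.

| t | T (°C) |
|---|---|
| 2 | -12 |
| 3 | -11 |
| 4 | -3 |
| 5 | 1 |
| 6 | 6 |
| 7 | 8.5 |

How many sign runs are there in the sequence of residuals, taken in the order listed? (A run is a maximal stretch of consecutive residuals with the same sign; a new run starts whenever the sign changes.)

4 runs

t=2: ŷ = -22 + 4.5·2 = -13; e = -12 − (-13) = 1
t=3: ŷ = -22 + 4.5·3 = -8.5; e = -11 − (-8.5) = -2.5
t=4: ŷ = -22 + 4.5·4 = -4; e = -3 − (-4) = 1
t=5: ŷ = -22 + 4.5·5 = 0.5; e = 1 − 0.5 = 0.5
t=6: ŷ = -22 + 4.5·6 = 5; e = 6 − 5 = 1
t=7: ŷ = -22 + 4.5·7 = 9.5; e = 8.5 − 9.5 = -1
Signs: + − + + + −
Runs: +×1, −×1, +×3, −×1 → 4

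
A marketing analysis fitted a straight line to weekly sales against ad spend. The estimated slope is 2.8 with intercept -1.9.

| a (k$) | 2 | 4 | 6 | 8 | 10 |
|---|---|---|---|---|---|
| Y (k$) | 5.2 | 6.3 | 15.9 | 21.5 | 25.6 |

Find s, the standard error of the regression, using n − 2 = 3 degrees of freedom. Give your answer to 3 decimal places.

s = 2.121

a=2: Ŷ = -1.9 + 2.8·2 = 3.7; r = 5.2 − 3.7 = 1.5
a=4: Ŷ = -1.9 + 2.8·4 = 9.3; r = 6.3 − 9.3 = -3
a=6: Ŷ = -1.9 + 2.8·6 = 14.9; r = 15.9 − 14.9 = 1
a=8: Ŷ = -1.9 + 2.8·8 = 20.5; r = 21.5 − 20.5 = 1
a=10: Ŷ = -1.9 + 2.8·10 = 26.1; r = 25.6 − 26.1 = -0.5
SSE = 2.25 + 9 + 1 + 1 + 0.25 = 13.5
s = √(13.5/3) = √4.5 ≈ 2.121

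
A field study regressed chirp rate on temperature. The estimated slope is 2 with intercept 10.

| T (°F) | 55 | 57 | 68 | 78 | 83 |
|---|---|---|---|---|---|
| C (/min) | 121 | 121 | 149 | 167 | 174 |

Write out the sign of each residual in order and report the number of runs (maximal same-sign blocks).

T=55: Ĉ = 10 + 2·55 = 120; e = 121 − 120 = 1
T=57: Ĉ = 10 + 2·57 = 124; e = 121 − 124 = -3
T=68: Ĉ = 10 + 2·68 = 146; e = 149 − 146 = 3
T=78: Ĉ = 10 + 2·78 = 166; e = 167 − 166 = 1
T=83: Ĉ = 10 + 2·83 = 176; e = 174 − 176 = -2
Signs: + − + + −
Runs: +×1, −×1, +×2, −×1 → 4

4 runs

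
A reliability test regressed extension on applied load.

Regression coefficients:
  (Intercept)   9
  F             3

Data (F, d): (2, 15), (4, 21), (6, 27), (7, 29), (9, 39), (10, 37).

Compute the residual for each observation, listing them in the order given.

0, 0, 0, -1, 3, -2

F=2: ŷ = 9 + 3·2 = 15; e = 15 − 15 = 0
F=4: ŷ = 9 + 3·4 = 21; e = 21 − 21 = 0
F=6: ŷ = 9 + 3·6 = 27; e = 27 − 27 = 0
F=7: ŷ = 9 + 3·7 = 30; e = 29 − 30 = -1
F=9: ŷ = 9 + 3·9 = 36; e = 39 − 36 = 3
F=10: ŷ = 9 + 3·10 = 39; e = 37 − 39 = -2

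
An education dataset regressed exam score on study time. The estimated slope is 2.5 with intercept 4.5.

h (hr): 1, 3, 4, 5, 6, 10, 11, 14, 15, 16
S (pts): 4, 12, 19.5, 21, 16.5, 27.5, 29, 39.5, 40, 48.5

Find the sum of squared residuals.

SSE = 92

h=1: Ŝ = 4.5 + 2.5·1 = 7; e = 4 − 7 = -3
h=3: Ŝ = 4.5 + 2.5·3 = 12; e = 12 − 12 = 0
h=4: Ŝ = 4.5 + 2.5·4 = 14.5; e = 19.5 − 14.5 = 5
h=5: Ŝ = 4.5 + 2.5·5 = 17; e = 21 − 17 = 4
h=6: Ŝ = 4.5 + 2.5·6 = 19.5; e = 16.5 − 19.5 = -3
h=10: Ŝ = 4.5 + 2.5·10 = 29.5; e = 27.5 − 29.5 = -2
h=11: Ŝ = 4.5 + 2.5·11 = 32; e = 29 − 32 = -3
h=14: Ŝ = 4.5 + 2.5·14 = 39.5; e = 39.5 − 39.5 = 0
h=15: Ŝ = 4.5 + 2.5·15 = 42; e = 40 − 42 = -2
h=16: Ŝ = 4.5 + 2.5·16 = 44.5; e = 48.5 − 44.5 = 4
SSE = 9 + 0 + 25 + 16 + 9 + 4 + 9 + 0 + 4 + 16 = 92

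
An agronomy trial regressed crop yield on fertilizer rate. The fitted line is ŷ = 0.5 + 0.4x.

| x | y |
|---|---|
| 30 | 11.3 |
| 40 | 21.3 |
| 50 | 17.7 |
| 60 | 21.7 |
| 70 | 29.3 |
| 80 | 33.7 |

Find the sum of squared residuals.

x=30: ŷ = 0.5 + 0.4·30 = 12.5; e = 11.3 − 12.5 = -1.2
x=40: ŷ = 0.5 + 0.4·40 = 16.5; e = 21.3 − 16.5 = 4.8
x=50: ŷ = 0.5 + 0.4·50 = 20.5; e = 17.7 − 20.5 = -2.8
x=60: ŷ = 0.5 + 0.4·60 = 24.5; e = 21.7 − 24.5 = -2.8
x=70: ŷ = 0.5 + 0.4·70 = 28.5; e = 29.3 − 28.5 = 0.8
x=80: ŷ = 0.5 + 0.4·80 = 32.5; e = 33.7 − 32.5 = 1.2
SSE = 1.44 + 23.04 + 7.84 + 7.84 + 0.64 + 1.44 = 42.24

SSE = 42.24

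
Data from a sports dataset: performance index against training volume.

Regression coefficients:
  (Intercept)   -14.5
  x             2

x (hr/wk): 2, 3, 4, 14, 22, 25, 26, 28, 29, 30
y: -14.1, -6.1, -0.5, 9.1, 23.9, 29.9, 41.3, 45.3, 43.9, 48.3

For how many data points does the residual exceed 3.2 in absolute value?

7

x=2: ŷ = -14.5 + 2·2 = -10.5; e = -14.1 − (-10.5) = -3.6
x=3: ŷ = -14.5 + 2·3 = -8.5; e = -6.1 − (-8.5) = 2.4
x=4: ŷ = -14.5 + 2·4 = -6.5; e = -0.5 − (-6.5) = 6
x=14: ŷ = -14.5 + 2·14 = 13.5; e = 9.1 − 13.5 = -4.4
x=22: ŷ = -14.5 + 2·22 = 29.5; e = 23.9 − 29.5 = -5.6
x=25: ŷ = -14.5 + 2·25 = 35.5; e = 29.9 − 35.5 = -5.6
x=26: ŷ = -14.5 + 2·26 = 37.5; e = 41.3 − 37.5 = 3.8
x=28: ŷ = -14.5 + 2·28 = 41.5; e = 45.3 − 41.5 = 3.8
x=29: ŷ = -14.5 + 2·29 = 43.5; e = 43.9 − 43.5 = 0.4
x=30: ŷ = -14.5 + 2·30 = 45.5; e = 48.3 − 45.5 = 2.8
|e| > 3.2: x=2 (|e|=3.6), x=4 (|e|=6), x=14 (|e|=4.4), x=22 (|e|=5.6), x=25 (|e|=5.6), x=26 (|e|=3.8), x=28 (|e|=3.8) → 7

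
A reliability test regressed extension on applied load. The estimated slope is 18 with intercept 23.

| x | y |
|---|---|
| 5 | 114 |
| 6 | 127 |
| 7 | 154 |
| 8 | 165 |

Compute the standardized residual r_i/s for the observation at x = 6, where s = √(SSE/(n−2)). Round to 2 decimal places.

x=5: ŷ = 23 + 18·5 = 113; r = 114 − 113 = 1
x=6: ŷ = 23 + 18·6 = 131; r = 127 − 131 = -4
x=7: ŷ = 23 + 18·7 = 149; r = 154 − 149 = 5
x=8: ŷ = 23 + 18·8 = 167; r = 165 − 167 = -2
SSE = 1 + 16 + 25 + 4 = 46
s = √(46/2) = 4.79583
r/s = -4 / 4.79583 = -0.83

-0.83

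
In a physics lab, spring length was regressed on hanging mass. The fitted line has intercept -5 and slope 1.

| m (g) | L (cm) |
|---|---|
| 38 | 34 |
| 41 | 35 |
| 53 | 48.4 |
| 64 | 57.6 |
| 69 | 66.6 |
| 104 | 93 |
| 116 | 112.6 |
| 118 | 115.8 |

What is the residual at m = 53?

ŷ = -5 + 53 = 48
e = 48.4 − 48 = 0.4

e = 0.4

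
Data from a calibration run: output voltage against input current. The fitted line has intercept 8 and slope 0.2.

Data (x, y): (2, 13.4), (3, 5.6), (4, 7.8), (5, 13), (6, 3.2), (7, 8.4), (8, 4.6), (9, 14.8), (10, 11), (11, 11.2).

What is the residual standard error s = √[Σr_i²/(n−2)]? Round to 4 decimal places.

s = 4.1833

x=2: ŷ = 8 + 0.2·2 = 8.4; r = 13.4 − 8.4 = 5
x=3: ŷ = 8 + 0.2·3 = 8.6; r = 5.6 − 8.6 = -3
x=4: ŷ = 8 + 0.2·4 = 8.8; r = 7.8 − 8.8 = -1
x=5: ŷ = 8 + 0.2·5 = 9; r = 13 − 9 = 4
x=6: ŷ = 8 + 0.2·6 = 9.2; r = 3.2 − 9.2 = -6
x=7: ŷ = 8 + 0.2·7 = 9.4; r = 8.4 − 9.4 = -1
x=8: ŷ = 8 + 0.2·8 = 9.6; r = 4.6 − 9.6 = -5
x=9: ŷ = 8 + 0.2·9 = 9.8; r = 14.8 − 9.8 = 5
x=10: ŷ = 8 + 0.2·10 = 10; r = 11 − 10 = 1
x=11: ŷ = 8 + 0.2·11 = 10.2; r = 11.2 − 10.2 = 1
SSE = 25 + 9 + 1 + 16 + 36 + 1 + 25 + 25 + 1 + 1 = 140
s = √(140/8) = √17.5 ≈ 4.1833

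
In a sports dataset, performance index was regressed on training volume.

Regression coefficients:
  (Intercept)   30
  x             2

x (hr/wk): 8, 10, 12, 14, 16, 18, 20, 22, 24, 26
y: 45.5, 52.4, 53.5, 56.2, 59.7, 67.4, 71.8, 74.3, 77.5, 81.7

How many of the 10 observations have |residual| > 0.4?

x=8: ŷ = 30 + 2·8 = 46; e = 45.5 − 46 = -0.5
x=10: ŷ = 30 + 2·10 = 50; e = 52.4 − 50 = 2.4
x=12: ŷ = 30 + 2·12 = 54; e = 53.5 − 54 = -0.5
x=14: ŷ = 30 + 2·14 = 58; e = 56.2 − 58 = -1.8
x=16: ŷ = 30 + 2·16 = 62; e = 59.7 − 62 = -2.3
x=18: ŷ = 30 + 2·18 = 66; e = 67.4 − 66 = 1.4
x=20: ŷ = 30 + 2·20 = 70; e = 71.8 − 70 = 1.8
x=22: ŷ = 30 + 2·22 = 74; e = 74.3 − 74 = 0.3
x=24: ŷ = 30 + 2·24 = 78; e = 77.5 − 78 = -0.5
x=26: ŷ = 30 + 2·26 = 82; e = 81.7 − 82 = -0.3
|e| > 0.4: x=8 (|e|=0.5), x=10 (|e|=2.4), x=12 (|e|=0.5), x=14 (|e|=1.8), x=16 (|e|=2.3), x=18 (|e|=1.4), x=20 (|e|=1.8), x=24 (|e|=0.5) → 8

8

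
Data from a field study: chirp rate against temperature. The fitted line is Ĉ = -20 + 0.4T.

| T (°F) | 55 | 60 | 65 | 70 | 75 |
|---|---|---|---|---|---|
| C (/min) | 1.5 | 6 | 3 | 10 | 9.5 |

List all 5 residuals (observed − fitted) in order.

T=55: Ĉ = -20 + 0.4·55 = 2; e = 1.5 − 2 = -0.5
T=60: Ĉ = -20 + 0.4·60 = 4; e = 6 − 4 = 2
T=65: Ĉ = -20 + 0.4·65 = 6; e = 3 − 6 = -3
T=70: Ĉ = -20 + 0.4·70 = 8; e = 10 − 8 = 2
T=75: Ĉ = -20 + 0.4·75 = 10; e = 9.5 − 10 = -0.5

-0.5, 2, -3, 2, -0.5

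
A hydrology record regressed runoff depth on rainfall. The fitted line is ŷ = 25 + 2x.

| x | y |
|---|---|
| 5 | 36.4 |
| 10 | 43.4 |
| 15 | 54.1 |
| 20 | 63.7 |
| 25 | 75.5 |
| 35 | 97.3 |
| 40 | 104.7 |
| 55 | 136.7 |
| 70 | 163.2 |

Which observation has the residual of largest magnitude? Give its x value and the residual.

x = 35, r = 2.3

x=5: ŷ = 25 + 2·5 = 35; r = 36.4 − 35 = 1.4
x=10: ŷ = 25 + 2·10 = 45; r = 43.4 − 45 = -1.6
x=15: ŷ = 25 + 2·15 = 55; r = 54.1 − 55 = -0.9
x=20: ŷ = 25 + 2·20 = 65; r = 63.7 − 65 = -1.3
x=25: ŷ = 25 + 2·25 = 75; r = 75.5 − 75 = 0.5
x=35: ŷ = 25 + 2·35 = 95; r = 97.3 − 95 = 2.3
x=40: ŷ = 25 + 2·40 = 105; r = 104.7 − 105 = -0.3
x=55: ŷ = 25 + 2·55 = 135; r = 136.7 − 135 = 1.7
x=70: ŷ = 25 + 2·70 = 165; r = 163.2 − 165 = -1.8
Largest |r| is 2.3 at x = 35, residual 2.3.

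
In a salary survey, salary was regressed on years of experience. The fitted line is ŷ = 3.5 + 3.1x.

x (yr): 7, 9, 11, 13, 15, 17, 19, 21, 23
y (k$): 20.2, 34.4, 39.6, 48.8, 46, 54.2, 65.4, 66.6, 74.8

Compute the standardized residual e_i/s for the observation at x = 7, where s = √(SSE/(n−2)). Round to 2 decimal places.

-1.35

x=7: ŷ = 3.5 + 3.1·7 = 25.2; e = 20.2 − 25.2 = -5
x=9: ŷ = 3.5 + 3.1·9 = 31.4; e = 34.4 − 31.4 = 3
x=11: ŷ = 3.5 + 3.1·11 = 37.6; e = 39.6 − 37.6 = 2
x=13: ŷ = 3.5 + 3.1·13 = 43.8; e = 48.8 − 43.8 = 5
x=15: ŷ = 3.5 + 3.1·15 = 50; e = 46 − 50 = -4
x=17: ŷ = 3.5 + 3.1·17 = 56.2; e = 54.2 − 56.2 = -2
x=19: ŷ = 3.5 + 3.1·19 = 62.4; e = 65.4 − 62.4 = 3
x=21: ŷ = 3.5 + 3.1·21 = 68.6; e = 66.6 − 68.6 = -2
x=23: ŷ = 3.5 + 3.1·23 = 74.8; e = 74.8 − 74.8 = 0
SSE = 25 + 9 + 4 + 25 + 16 + 4 + 9 + 4 + 0 = 96
s = √(96/7) = 3.70328
e/s = -5 / 3.70328 = -1.35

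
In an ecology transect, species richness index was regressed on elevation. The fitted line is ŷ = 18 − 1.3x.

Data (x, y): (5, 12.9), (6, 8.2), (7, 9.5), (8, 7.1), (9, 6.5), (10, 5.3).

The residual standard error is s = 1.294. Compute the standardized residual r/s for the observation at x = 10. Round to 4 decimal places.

ŷ = 18 − 1.3·10 = 5
r = 5.3 − 5 = 0.3
r/s = 0.3 / 1.294 = 0.2318

0.2318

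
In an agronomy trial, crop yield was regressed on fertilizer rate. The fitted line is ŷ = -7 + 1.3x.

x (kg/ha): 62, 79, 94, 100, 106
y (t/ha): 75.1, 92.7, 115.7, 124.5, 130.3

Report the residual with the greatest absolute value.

x=62: ŷ = -7 + 1.3·62 = 73.6; e = 75.1 − 73.6 = 1.5
x=79: ŷ = -7 + 1.3·79 = 95.7; e = 92.7 − 95.7 = -3
x=94: ŷ = -7 + 1.3·94 = 115.2; e = 115.7 − 115.2 = 0.5
x=100: ŷ = -7 + 1.3·100 = 123; e = 124.5 − 123 = 1.5
x=106: ŷ = -7 + 1.3·106 = 130.8; e = 130.3 − 130.8 = -0.5
Largest |e| is 3 at x = 79, residual -3.

e = -3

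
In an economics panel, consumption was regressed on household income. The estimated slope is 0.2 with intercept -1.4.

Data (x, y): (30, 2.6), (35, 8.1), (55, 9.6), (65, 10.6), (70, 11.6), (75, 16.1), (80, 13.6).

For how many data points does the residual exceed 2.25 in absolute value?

x=30: ŷ = -1.4 + 0.2·30 = 4.6; r = 2.6 − 4.6 = -2
x=35: ŷ = -1.4 + 0.2·35 = 5.6; r = 8.1 − 5.6 = 2.5
x=55: ŷ = -1.4 + 0.2·55 = 9.6; r = 9.6 − 9.6 = 0
x=65: ŷ = -1.4 + 0.2·65 = 11.6; r = 10.6 − 11.6 = -1
x=70: ŷ = -1.4 + 0.2·70 = 12.6; r = 11.6 − 12.6 = -1
x=75: ŷ = -1.4 + 0.2·75 = 13.6; r = 16.1 − 13.6 = 2.5
x=80: ŷ = -1.4 + 0.2·80 = 14.6; r = 13.6 − 14.6 = -1
|r| > 2.25: x=35 (|r|=2.5), x=75 (|r|=2.5) → 2

2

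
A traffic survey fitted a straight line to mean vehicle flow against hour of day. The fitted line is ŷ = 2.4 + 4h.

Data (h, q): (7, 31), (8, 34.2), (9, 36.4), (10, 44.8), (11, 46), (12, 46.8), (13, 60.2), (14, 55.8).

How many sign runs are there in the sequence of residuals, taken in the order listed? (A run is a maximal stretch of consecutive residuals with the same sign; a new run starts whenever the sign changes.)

h=7: ŷ = 2.4 + 4·7 = 30.4; r = 31 − 30.4 = 0.6
h=8: ŷ = 2.4 + 4·8 = 34.4; r = 34.2 − 34.4 = -0.2
h=9: ŷ = 2.4 + 4·9 = 38.4; r = 36.4 − 38.4 = -2
h=10: ŷ = 2.4 + 4·10 = 42.4; r = 44.8 − 42.4 = 2.4
h=11: ŷ = 2.4 + 4·11 = 46.4; r = 46 − 46.4 = -0.4
h=12: ŷ = 2.4 + 4·12 = 50.4; r = 46.8 − 50.4 = -3.6
h=13: ŷ = 2.4 + 4·13 = 54.4; r = 60.2 − 54.4 = 5.8
h=14: ŷ = 2.4 + 4·14 = 58.4; r = 55.8 − 58.4 = -2.6
Signs: + − − + − − + −
Runs: +×1, −×2, +×1, −×2, +×1, −×1 → 6

6 runs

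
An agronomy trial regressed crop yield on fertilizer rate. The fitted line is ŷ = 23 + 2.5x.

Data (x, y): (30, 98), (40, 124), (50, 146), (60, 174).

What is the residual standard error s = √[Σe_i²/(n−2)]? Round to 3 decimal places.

s = 1.732

x=30: ŷ = 23 + 2.5·30 = 98; e = 98 − 98 = 0
x=40: ŷ = 23 + 2.5·40 = 123; e = 124 − 123 = 1
x=50: ŷ = 23 + 2.5·50 = 148; e = 146 − 148 = -2
x=60: ŷ = 23 + 2.5·60 = 173; e = 174 − 173 = 1
SSE = 0 + 1 + 4 + 1 = 6
s = √(6/2) = √3 ≈ 1.732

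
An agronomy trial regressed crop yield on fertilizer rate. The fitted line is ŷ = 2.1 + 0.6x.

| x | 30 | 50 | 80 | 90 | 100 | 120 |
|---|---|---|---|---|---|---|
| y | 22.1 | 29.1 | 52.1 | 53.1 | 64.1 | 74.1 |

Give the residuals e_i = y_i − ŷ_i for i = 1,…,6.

2, -3, 2, -3, 2, 0

x=30: ŷ = 2.1 + 0.6·30 = 20.1; e = 22.1 − 20.1 = 2
x=50: ŷ = 2.1 + 0.6·50 = 32.1; e = 29.1 − 32.1 = -3
x=80: ŷ = 2.1 + 0.6·80 = 50.1; e = 52.1 − 50.1 = 2
x=90: ŷ = 2.1 + 0.6·90 = 56.1; e = 53.1 − 56.1 = -3
x=100: ŷ = 2.1 + 0.6·100 = 62.1; e = 64.1 − 62.1 = 2
x=120: ŷ = 2.1 + 0.6·120 = 74.1; e = 74.1 − 74.1 = 0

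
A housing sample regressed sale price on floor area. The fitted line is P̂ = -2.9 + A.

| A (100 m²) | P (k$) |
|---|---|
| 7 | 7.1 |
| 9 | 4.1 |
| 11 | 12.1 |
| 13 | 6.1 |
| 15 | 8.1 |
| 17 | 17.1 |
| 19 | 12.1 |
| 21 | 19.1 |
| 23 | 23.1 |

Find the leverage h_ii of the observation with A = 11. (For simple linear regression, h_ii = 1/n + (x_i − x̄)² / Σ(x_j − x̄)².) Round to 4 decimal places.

Ā = (7 + 9 + 11 + 13 + 15 + 17 + 19 + 21 + 23)/9 = 15
Σ(A − Ā)² = 64 + 36 + 16 + 4 + 0 + 4 + 16 + 36 + 64 = 240
h = 1/9 + (-4)²/240 = 0.111111 + 0.0666667 = 0.1778

h = 0.1778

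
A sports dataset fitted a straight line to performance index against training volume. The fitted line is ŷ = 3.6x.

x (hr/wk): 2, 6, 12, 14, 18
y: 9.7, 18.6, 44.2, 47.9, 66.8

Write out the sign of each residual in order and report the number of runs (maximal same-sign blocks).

x=2: ŷ = 3.6·2 = 7.2; r = 9.7 − 7.2 = 2.5
x=6: ŷ = 3.6·6 = 21.6; r = 18.6 − 21.6 = -3
x=12: ŷ = 3.6·12 = 43.2; r = 44.2 − 43.2 = 1
x=14: ŷ = 3.6·14 = 50.4; r = 47.9 − 50.4 = -2.5
x=18: ŷ = 3.6·18 = 64.8; r = 66.8 − 64.8 = 2
Signs: + − + − +
Runs: +×1, −×1, +×1, −×1, +×1 → 5

5 runs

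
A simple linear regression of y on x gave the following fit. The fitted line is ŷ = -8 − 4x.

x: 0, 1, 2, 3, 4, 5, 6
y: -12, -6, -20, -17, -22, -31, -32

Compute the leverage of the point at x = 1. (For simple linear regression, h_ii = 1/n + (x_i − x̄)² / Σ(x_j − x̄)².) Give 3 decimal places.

h = 0.286

x̄ = (0 + 1 + 2 + 3 + 4 + 5 + 6)/7 = 3
Σ(x − x̄)² = 9 + 4 + 1 + 0 + 1 + 4 + 9 = 28
h = 1/7 + (-2)²/28 = 0.142857 + 0.142857 = 0.286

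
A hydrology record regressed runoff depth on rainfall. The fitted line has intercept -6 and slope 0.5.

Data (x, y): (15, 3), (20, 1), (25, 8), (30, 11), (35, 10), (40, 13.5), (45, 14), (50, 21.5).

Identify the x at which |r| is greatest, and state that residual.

x=15: ŷ = -6 + 0.5·15 = 1.5; r = 3 − 1.5 = 1.5
x=20: ŷ = -6 + 0.5·20 = 4; r = 1 − 4 = -3
x=25: ŷ = -6 + 0.5·25 = 6.5; r = 8 − 6.5 = 1.5
x=30: ŷ = -6 + 0.5·30 = 9; r = 11 − 9 = 2
x=35: ŷ = -6 + 0.5·35 = 11.5; r = 10 − 11.5 = -1.5
x=40: ŷ = -6 + 0.5·40 = 14; r = 13.5 − 14 = -0.5
x=45: ŷ = -6 + 0.5·45 = 16.5; r = 14 − 16.5 = -2.5
x=50: ŷ = -6 + 0.5·50 = 19; r = 21.5 − 19 = 2.5
Largest |r| is 3 at x = 20, residual -3.

x = 20, r = -3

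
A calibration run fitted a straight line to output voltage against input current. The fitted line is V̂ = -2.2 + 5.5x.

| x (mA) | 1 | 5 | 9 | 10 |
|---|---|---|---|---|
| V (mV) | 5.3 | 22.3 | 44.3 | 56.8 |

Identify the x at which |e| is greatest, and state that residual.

x=1: V̂ = -2.2 + 5.5·1 = 3.3; e = 5.3 − 3.3 = 2
x=5: V̂ = -2.2 + 5.5·5 = 25.3; e = 22.3 − 25.3 = -3
x=9: V̂ = -2.2 + 5.5·9 = 47.3; e = 44.3 − 47.3 = -3
x=10: V̂ = -2.2 + 5.5·10 = 52.8; e = 56.8 − 52.8 = 4
Largest |e| is 4 at x = 10, residual 4.

x = 10, e = 4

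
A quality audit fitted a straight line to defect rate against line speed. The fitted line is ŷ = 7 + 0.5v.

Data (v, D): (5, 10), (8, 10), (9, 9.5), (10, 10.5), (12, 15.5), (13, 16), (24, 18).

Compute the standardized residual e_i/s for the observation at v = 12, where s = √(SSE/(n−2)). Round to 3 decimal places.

1.220

v=5: ŷ = 7 + 0.5·5 = 9.5; e = 10 − 9.5 = 0.5
v=8: ŷ = 7 + 0.5·8 = 11; e = 10 − 11 = -1
v=9: ŷ = 7 + 0.5·9 = 11.5; e = 9.5 − 11.5 = -2
v=10: ŷ = 7 + 0.5·10 = 12; e = 10.5 − 12 = -1.5
v=12: ŷ = 7 + 0.5·12 = 13; e = 15.5 − 13 = 2.5
v=13: ŷ = 7 + 0.5·13 = 13.5; e = 16 − 13.5 = 2.5
v=24: ŷ = 7 + 0.5·24 = 19; e = 18 − 19 = -1
SSE = 0.25 + 1 + 4 + 2.25 + 6.25 + 6.25 + 1 = 21
s = √(21/5) = 2.04939
e/s = 2.5 / 2.04939 = 1.220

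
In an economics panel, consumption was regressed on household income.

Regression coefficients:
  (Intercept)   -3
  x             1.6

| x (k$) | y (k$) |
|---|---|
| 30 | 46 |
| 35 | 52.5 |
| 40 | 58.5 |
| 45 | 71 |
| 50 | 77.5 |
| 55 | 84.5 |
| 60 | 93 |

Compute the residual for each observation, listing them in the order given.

x=30: ŷ = -3 + 1.6·30 = 45; e = 46 − 45 = 1
x=35: ŷ = -3 + 1.6·35 = 53; e = 52.5 − 53 = -0.5
x=40: ŷ = -3 + 1.6·40 = 61; e = 58.5 − 61 = -2.5
x=45: ŷ = -3 + 1.6·45 = 69; e = 71 − 69 = 2
x=50: ŷ = -3 + 1.6·50 = 77; e = 77.5 − 77 = 0.5
x=55: ŷ = -3 + 1.6·55 = 85; e = 84.5 − 85 = -0.5
x=60: ŷ = -3 + 1.6·60 = 93; e = 93 − 93 = 0

1, -0.5, -2.5, 2, 0.5, -0.5, 0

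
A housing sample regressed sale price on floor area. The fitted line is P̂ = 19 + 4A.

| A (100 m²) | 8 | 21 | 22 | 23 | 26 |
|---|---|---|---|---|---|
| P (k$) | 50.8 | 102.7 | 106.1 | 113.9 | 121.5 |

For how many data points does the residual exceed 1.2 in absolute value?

A=8: P̂ = 19 + 4·8 = 51; r = 50.8 − 51 = -0.2
A=21: P̂ = 19 + 4·21 = 103; r = 102.7 − 103 = -0.3
A=22: P̂ = 19 + 4·22 = 107; r = 106.1 − 107 = -0.9
A=23: P̂ = 19 + 4·23 = 111; r = 113.9 − 111 = 2.9
A=26: P̂ = 19 + 4·26 = 123; r = 121.5 − 123 = -1.5
|r| > 1.2: A=23 (|r|=2.9), A=26 (|r|=1.5) → 2

2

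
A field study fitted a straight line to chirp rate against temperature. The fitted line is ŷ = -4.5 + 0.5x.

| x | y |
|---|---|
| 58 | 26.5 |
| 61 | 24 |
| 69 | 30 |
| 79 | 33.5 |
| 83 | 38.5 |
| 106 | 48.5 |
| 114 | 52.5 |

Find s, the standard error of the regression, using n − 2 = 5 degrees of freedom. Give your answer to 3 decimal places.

s = 1.581

x=58: ŷ = -4.5 + 0.5·58 = 24.5; r = 26.5 − 24.5 = 2
x=61: ŷ = -4.5 + 0.5·61 = 26; r = 24 − 26 = -2
x=69: ŷ = -4.5 + 0.5·69 = 30; r = 30 − 30 = 0
x=79: ŷ = -4.5 + 0.5·79 = 35; r = 33.5 − 35 = -1.5
x=83: ŷ = -4.5 + 0.5·83 = 37; r = 38.5 − 37 = 1.5
x=106: ŷ = -4.5 + 0.5·106 = 48.5; r = 48.5 − 48.5 = 0
x=114: ŷ = -4.5 + 0.5·114 = 52.5; r = 52.5 − 52.5 = 0
SSE = 4 + 4 + 0 + 2.25 + 2.25 + 0 + 0 = 12.5
s = √(12.5/5) = √2.5 ≈ 1.581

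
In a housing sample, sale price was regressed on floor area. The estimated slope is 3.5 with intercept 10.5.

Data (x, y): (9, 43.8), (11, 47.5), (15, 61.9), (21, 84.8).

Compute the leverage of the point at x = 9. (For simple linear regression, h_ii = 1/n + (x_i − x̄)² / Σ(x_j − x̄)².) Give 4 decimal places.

h = 0.5476

x̄ = (9 + 11 + 15 + 21)/4 = 14
Σ(x − x̄)² = 25 + 9 + 1 + 49 = 84
h = 1/4 + (-5)²/84 = 0.25 + 0.297619 = 0.5476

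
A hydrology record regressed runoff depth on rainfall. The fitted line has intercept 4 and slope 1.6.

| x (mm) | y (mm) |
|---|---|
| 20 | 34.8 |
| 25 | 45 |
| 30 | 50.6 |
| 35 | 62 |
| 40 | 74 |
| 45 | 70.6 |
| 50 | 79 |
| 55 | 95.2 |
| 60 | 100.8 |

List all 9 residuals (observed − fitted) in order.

x=20: ŷ = 4 + 1.6·20 = 36; e = 34.8 − 36 = -1.2
x=25: ŷ = 4 + 1.6·25 = 44; e = 45 − 44 = 1
x=30: ŷ = 4 + 1.6·30 = 52; e = 50.6 − 52 = -1.4
x=35: ŷ = 4 + 1.6·35 = 60; e = 62 − 60 = 2
x=40: ŷ = 4 + 1.6·40 = 68; e = 74 − 68 = 6
x=45: ŷ = 4 + 1.6·45 = 76; e = 70.6 − 76 = -5.4
x=50: ŷ = 4 + 1.6·50 = 84; e = 79 − 84 = -5
x=55: ŷ = 4 + 1.6·55 = 92; e = 95.2 − 92 = 3.2
x=60: ŷ = 4 + 1.6·60 = 100; e = 100.8 − 100 = 0.8

-1.2, 1, -1.4, 2, 6, -5.4, -5, 3.2, 0.8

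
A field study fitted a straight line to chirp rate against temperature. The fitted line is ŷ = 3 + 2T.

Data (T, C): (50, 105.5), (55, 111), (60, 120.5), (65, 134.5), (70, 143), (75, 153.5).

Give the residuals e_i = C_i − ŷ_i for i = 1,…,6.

2.5, -2, -2.5, 1.5, 0, 0.5

T=50: ŷ = 3 + 2·50 = 103; e = 105.5 − 103 = 2.5
T=55: ŷ = 3 + 2·55 = 113; e = 111 − 113 = -2
T=60: ŷ = 3 + 2·60 = 123; e = 120.5 − 123 = -2.5
T=65: ŷ = 3 + 2·65 = 133; e = 134.5 − 133 = 1.5
T=70: ŷ = 3 + 2·70 = 143; e = 143 − 143 = 0
T=75: ŷ = 3 + 2·75 = 153; e = 153.5 − 153 = 0.5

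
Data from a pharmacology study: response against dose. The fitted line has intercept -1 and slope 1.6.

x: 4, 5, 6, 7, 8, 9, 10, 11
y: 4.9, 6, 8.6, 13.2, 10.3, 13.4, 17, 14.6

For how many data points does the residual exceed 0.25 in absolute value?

6

x=4: ŷ = -1 + 1.6·4 = 5.4; e = 4.9 − 5.4 = -0.5
x=5: ŷ = -1 + 1.6·5 = 7; e = 6 − 7 = -1
x=6: ŷ = -1 + 1.6·6 = 8.6; e = 8.6 − 8.6 = 0
x=7: ŷ = -1 + 1.6·7 = 10.2; e = 13.2 − 10.2 = 3
x=8: ŷ = -1 + 1.6·8 = 11.8; e = 10.3 − 11.8 = -1.5
x=9: ŷ = -1 + 1.6·9 = 13.4; e = 13.4 − 13.4 = 0
x=10: ŷ = -1 + 1.6·10 = 15; e = 17 − 15 = 2
x=11: ŷ = -1 + 1.6·11 = 16.6; e = 14.6 − 16.6 = -2
|e| > 0.25: x=4 (|e|=0.5), x=5 (|e|=1), x=7 (|e|=3), x=8 (|e|=1.5), x=10 (|e|=2), x=11 (|e|=2) → 6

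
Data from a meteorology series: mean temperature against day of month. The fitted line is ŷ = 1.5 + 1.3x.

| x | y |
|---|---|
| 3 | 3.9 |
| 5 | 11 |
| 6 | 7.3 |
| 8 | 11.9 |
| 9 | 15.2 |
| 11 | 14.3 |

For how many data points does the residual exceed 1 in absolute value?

5

x=3: ŷ = 1.5 + 1.3·3 = 5.4; e = 3.9 − 5.4 = -1.5
x=5: ŷ = 1.5 + 1.3·5 = 8; e = 11 − 8 = 3
x=6: ŷ = 1.5 + 1.3·6 = 9.3; e = 7.3 − 9.3 = -2
x=8: ŷ = 1.5 + 1.3·8 = 11.9; e = 11.9 − 11.9 = 0
x=9: ŷ = 1.5 + 1.3·9 = 13.2; e = 15.2 − 13.2 = 2
x=11: ŷ = 1.5 + 1.3·11 = 15.8; e = 14.3 − 15.8 = -1.5
|e| > 1: x=3 (|e|=1.5), x=5 (|e|=3), x=6 (|e|=2), x=9 (|e|=2), x=11 (|e|=1.5) → 5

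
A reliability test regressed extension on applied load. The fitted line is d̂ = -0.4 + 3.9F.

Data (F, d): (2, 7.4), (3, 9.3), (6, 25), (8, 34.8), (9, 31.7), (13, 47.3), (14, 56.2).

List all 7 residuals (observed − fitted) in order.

0, -2, 2, 4, -3, -3, 2

F=2: d̂ = -0.4 + 3.9·2 = 7.4; r = 7.4 − 7.4 = 0
F=3: d̂ = -0.4 + 3.9·3 = 11.3; r = 9.3 − 11.3 = -2
F=6: d̂ = -0.4 + 3.9·6 = 23; r = 25 − 23 = 2
F=8: d̂ = -0.4 + 3.9·8 = 30.8; r = 34.8 − 30.8 = 4
F=9: d̂ = -0.4 + 3.9·9 = 34.7; r = 31.7 − 34.7 = -3
F=13: d̂ = -0.4 + 3.9·13 = 50.3; r = 47.3 − 50.3 = -3
F=14: d̂ = -0.4 + 3.9·14 = 54.2; r = 56.2 − 54.2 = 2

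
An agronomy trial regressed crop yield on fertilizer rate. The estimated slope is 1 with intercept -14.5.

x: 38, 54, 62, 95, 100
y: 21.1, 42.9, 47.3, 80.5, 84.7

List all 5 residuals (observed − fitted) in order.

-2.4, 3.4, -0.2, 0, -0.8

x=38: ŷ = -14.5 + 38 = 23.5; r = 21.1 − 23.5 = -2.4
x=54: ŷ = -14.5 + 54 = 39.5; r = 42.9 − 39.5 = 3.4
x=62: ŷ = -14.5 + 62 = 47.5; r = 47.3 − 47.5 = -0.2
x=95: ŷ = -14.5 + 95 = 80.5; r = 80.5 − 80.5 = 0
x=100: ŷ = -14.5 + 100 = 85.5; r = 84.7 − 85.5 = -0.8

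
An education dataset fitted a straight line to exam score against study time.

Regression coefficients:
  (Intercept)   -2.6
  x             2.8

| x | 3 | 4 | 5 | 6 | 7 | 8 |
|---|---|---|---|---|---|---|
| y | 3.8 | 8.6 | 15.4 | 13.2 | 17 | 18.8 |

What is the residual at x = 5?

ŷ = -2.6 + 2.8·5 = 11.4
e = 15.4 − 11.4 = 4

e = 4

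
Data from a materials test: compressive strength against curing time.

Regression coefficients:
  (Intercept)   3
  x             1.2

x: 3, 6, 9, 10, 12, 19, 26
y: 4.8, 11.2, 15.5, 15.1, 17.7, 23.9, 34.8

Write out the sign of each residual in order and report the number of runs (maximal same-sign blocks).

x=3: ŷ = 3 + 1.2·3 = 6.6; e = 4.8 − 6.6 = -1.8
x=6: ŷ = 3 + 1.2·6 = 10.2; e = 11.2 − 10.2 = 1
x=9: ŷ = 3 + 1.2·9 = 13.8; e = 15.5 − 13.8 = 1.7
x=10: ŷ = 3 + 1.2·10 = 15; e = 15.1 − 15 = 0.1
x=12: ŷ = 3 + 1.2·12 = 17.4; e = 17.7 − 17.4 = 0.3
x=19: ŷ = 3 + 1.2·19 = 25.8; e = 23.9 − 25.8 = -1.9
x=26: ŷ = 3 + 1.2·26 = 34.2; e = 34.8 − 34.2 = 0.6
Signs: − + + + + − +
Runs: −×1, +×4, −×1, +×1 → 4

4 runs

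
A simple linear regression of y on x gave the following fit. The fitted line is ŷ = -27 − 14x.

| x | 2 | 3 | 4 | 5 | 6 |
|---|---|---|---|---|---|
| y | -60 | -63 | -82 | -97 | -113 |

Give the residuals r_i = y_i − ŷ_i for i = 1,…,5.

-5, 6, 1, 0, -2

x=2: ŷ = -27 − 14·2 = -55; r = -60 − (-55) = -5
x=3: ŷ = -27 − 14·3 = -69; r = -63 − (-69) = 6
x=4: ŷ = -27 − 14·4 = -83; r = -82 − (-83) = 1
x=5: ŷ = -27 − 14·5 = -97; r = -97 − (-97) = 0
x=6: ŷ = -27 − 14·6 = -111; r = -113 − (-111) = -2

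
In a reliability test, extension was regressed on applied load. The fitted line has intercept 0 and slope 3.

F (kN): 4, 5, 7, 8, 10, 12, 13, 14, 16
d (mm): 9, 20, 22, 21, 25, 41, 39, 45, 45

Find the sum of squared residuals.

SSE = 112

F=4: ŷ = 3·4 = 12; r = 9 − 12 = -3
F=5: ŷ = 3·5 = 15; r = 20 − 15 = 5
F=7: ŷ = 3·7 = 21; r = 22 − 21 = 1
F=8: ŷ = 3·8 = 24; r = 21 − 24 = -3
F=10: ŷ = 3·10 = 30; r = 25 − 30 = -5
F=12: ŷ = 3·12 = 36; r = 41 − 36 = 5
F=13: ŷ = 3·13 = 39; r = 39 − 39 = 0
F=14: ŷ = 3·14 = 42; r = 45 − 42 = 3
F=16: ŷ = 3·16 = 48; r = 45 − 48 = -3
SSE = 9 + 25 + 1 + 9 + 25 + 25 + 0 + 9 + 9 = 112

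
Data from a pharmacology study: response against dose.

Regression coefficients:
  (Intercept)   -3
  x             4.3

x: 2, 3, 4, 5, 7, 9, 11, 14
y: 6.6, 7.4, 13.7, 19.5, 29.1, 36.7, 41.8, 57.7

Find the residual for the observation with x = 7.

ŷ = -3 + 4.3·7 = 27.1
e = 29.1 − 27.1 = 2

e = 2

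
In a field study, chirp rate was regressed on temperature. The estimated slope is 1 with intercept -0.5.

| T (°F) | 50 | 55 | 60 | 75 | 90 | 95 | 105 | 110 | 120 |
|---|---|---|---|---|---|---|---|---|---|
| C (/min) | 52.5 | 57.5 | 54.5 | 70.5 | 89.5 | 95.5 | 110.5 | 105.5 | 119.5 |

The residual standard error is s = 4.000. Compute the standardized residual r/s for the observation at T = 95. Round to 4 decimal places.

0.2500

ŷ = -0.5 + 95 = 94.5
r = 95.5 − 94.5 = 1
r/s = 1 / 4.000 = 0.2500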